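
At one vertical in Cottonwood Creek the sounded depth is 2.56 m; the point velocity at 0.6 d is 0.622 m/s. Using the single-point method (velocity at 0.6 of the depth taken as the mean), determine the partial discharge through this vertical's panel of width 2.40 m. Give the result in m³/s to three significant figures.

3.82 m³/s

v̄ = v₀.₆ = 0.622 m/s
q = v̄ × d × w = 0.6220 × 2.56 × 2.40 = 3.822 m³/s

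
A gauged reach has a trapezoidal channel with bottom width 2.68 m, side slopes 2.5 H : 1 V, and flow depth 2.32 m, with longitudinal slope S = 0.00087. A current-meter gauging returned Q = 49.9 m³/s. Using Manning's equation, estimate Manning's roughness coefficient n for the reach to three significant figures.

0.0138

A = (b + z·y)·y = (2.68 + 2.5×2.32)×2.32 = 19.67 m²
P = b + 2y√(1+z²) = 2.68 + 2×2.32×√(1+2.5²) = 15.17 m
R = A/P = 19.67/15.17 = 1.297 m
n = (1/Q)·A·R^(2/3)·S^(1/2) = (1/49.9) × 19.67 × 1.189 × 0.02950 = 0.01383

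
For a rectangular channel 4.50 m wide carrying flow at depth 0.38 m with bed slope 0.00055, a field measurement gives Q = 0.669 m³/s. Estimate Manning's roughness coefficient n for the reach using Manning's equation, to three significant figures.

0.0283

A = b·y = 4.50 × 0.38 = 1.710 m²
P = b + 2y = 4.50 + 2×0.38 = 5.260 m
R = A/P = 1.710/5.260 = 0.3251 m
n = (1/Q)·A·R^(2/3)·S^(1/2) = (1/0.669) × 1.710 × 0.4728 × 0.02345 = 0.02834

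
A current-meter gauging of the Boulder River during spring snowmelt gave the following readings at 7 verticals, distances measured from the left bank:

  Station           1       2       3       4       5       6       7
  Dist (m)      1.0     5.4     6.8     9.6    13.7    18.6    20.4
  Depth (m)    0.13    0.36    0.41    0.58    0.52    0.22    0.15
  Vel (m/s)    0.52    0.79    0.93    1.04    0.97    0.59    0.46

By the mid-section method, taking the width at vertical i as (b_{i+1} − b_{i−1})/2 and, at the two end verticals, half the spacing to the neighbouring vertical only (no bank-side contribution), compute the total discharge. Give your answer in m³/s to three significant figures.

6.62 m³/s

w_1 = (5.4 − 1.0)/2 = 2.2 m; q_1 = 0.52 × 0.13 × 2.2 = 0.1487 m³/s
w_2 = (6.8 − 1.0)/2 = 2.9 m; q_2 = 0.79 × 0.36 × 2.9 = 0.8248 m³/s
w_3 = (9.6 − 5.4)/2 = 2.1 m; q_3 = 0.93 × 0.41 × 2.1 = 0.8007 m³/s
w_4 = (13.7 − 6.8)/2 = 3.45 m; q_4 = 1.04 × 0.58 × 3.45 = 2.081 m³/s
w_5 = (18.6 − 9.6)/2 = 4.5 m; q_5 = 0.97 × 0.52 × 4.5 = 2.270 m³/s
w_6 = (20.4 − 13.7)/2 = 3.35 m; q_6 = 0.59 × 0.22 × 3.35 = 0.4348 m³/s
w_7 = (20.4 − 18.6)/2 = 0.9 m; q_7 = 0.46 × 0.15 × 0.9 = 0.06210 m³/s
Q = Σ qᵢ = 6.622 m³/s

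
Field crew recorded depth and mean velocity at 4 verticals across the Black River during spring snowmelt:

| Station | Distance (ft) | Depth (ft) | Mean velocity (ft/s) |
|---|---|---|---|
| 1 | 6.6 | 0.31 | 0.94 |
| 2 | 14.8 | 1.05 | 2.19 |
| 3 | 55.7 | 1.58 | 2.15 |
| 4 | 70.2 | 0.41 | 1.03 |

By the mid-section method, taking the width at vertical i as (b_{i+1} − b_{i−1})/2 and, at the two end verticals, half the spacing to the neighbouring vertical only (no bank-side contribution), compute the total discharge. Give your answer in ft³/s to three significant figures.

w_1 = (14.8 − 6.6)/2 = 4.1 ft; q_1 = 0.94 × 0.31 × 4.1 = 1.195 ft³/s
w_2 = (55.7 − 6.6)/2 = 24.55 ft; q_2 = 2.19 × 1.05 × 24.55 = 56.45 ft³/s
w_3 = (70.2 − 14.8)/2 = 27.7 ft; q_3 = 2.15 × 1.58 × 27.7 = 94.10 ft³/s
w_4 = (70.2 − 55.7)/2 = 7.25 ft; q_4 = 1.03 × 0.41 × 7.25 = 3.062 ft³/s
Q = Σ qᵢ = 154.8 ft³/s

155 ft³/s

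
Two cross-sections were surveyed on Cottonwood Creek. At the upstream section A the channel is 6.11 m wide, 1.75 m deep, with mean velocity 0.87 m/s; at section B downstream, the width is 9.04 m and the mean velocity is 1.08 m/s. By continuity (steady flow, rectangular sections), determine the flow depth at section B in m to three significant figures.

0.953 m

Q = A₁V₁ = (6.11×1.75) × 0.87 = 9.302 m³/s
d₂ = Q/(b₂ V₂) = 9.302/(9.04×1.08) = 0.9528 m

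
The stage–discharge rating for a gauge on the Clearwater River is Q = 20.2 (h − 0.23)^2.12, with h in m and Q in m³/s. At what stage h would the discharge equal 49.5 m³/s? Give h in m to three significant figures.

h − h₀ = (Q/C)^(1/b) = (49.5/20.2)^(1/2.12) = 1.526 m
h = 0.23 + 1.526 = 1.756 m

1.76 m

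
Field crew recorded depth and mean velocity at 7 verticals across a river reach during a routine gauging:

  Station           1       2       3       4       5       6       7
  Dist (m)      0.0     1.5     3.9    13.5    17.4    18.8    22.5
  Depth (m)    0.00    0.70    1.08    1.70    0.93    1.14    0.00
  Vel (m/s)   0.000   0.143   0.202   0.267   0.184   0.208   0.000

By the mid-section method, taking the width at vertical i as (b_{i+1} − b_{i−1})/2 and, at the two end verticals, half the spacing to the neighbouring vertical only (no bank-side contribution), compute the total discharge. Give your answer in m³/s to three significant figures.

w_2 = (3.9 − 0.0)/2 = 1.95 m; q_2 = 0.143 × 0.70 × 1.95 = 0.1952 m³/s
w_3 = (13.5 − 1.5)/2 = 6 m; q_3 = 0.202 × 1.08 × 6 = 1.309 m³/s
w_4 = (17.4 − 3.9)/2 = 6.75 m; q_4 = 0.267 × 1.70 × 6.75 = 3.064 m³/s
w_5 = (18.8 − 13.5)/2 = 2.65 m; q_5 = 0.184 × 0.93 × 2.65 = 0.4535 m³/s
w_6 = (22.5 − 17.4)/2 = 2.55 m; q_6 = 0.208 × 1.14 × 2.55 = 0.6047 m³/s
Stations 1, 7 contribute zero (depth or velocity is 0).
Q = Σ qᵢ = 5.626 m³/s

5.63 m³/s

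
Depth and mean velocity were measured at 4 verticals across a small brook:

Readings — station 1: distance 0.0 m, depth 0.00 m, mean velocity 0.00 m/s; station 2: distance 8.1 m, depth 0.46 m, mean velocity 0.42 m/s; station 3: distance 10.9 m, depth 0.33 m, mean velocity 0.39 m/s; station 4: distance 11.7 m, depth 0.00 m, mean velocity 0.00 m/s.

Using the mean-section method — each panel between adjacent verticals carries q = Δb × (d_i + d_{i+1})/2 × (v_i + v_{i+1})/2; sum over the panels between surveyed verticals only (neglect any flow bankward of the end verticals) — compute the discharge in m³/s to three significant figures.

Panel 1-2: Δb = 8.1 m, d̄ = (0.00+0.46)/2 = 0.23, v̄ = (0.00+0.42)/2 = 0.21 → q = 8.1×0.23×0.21 = 0.3912 m³/s
Panel 2-3: Δb = 2.8 m, d̄ = (0.46+0.33)/2 = 0.395, v̄ = (0.42+0.39)/2 = 0.405 → q = 2.8×0.395×0.405 = 0.4479 m³/s
Panel 3-4: Δb = 0.8 m, d̄ = (0.33+0.00)/2 = 0.165, v̄ = (0.39+0.00)/2 = 0.195 → q = 0.8×0.165×0.195 = 0.02574 m³/s
Q = Σ q = 0.8649 m³/s

0.865 m³/s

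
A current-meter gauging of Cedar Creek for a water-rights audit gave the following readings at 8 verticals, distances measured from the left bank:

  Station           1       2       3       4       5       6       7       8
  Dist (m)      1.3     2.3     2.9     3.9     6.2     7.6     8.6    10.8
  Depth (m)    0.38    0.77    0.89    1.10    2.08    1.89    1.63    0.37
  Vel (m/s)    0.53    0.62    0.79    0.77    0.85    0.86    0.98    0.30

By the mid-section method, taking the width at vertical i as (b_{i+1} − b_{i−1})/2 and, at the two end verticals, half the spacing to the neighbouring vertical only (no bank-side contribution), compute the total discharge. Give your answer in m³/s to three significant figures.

10.3 m³/s

w_1 = (2.3 − 1.3)/2 = 0.5 m; q_1 = 0.53 × 0.38 × 0.5 = 0.1007 m³/s
w_2 = (2.9 − 1.3)/2 = 0.8 m; q_2 = 0.62 × 0.77 × 0.8 = 0.3819 m³/s
w_3 = (3.9 − 2.3)/2 = 0.8 m; q_3 = 0.79 × 0.89 × 0.8 = 0.5625 m³/s
w_4 = (6.2 − 2.9)/2 = 1.65 m; q_4 = 0.77 × 1.10 × 1.65 = 1.398 m³/s
w_5 = (7.6 − 3.9)/2 = 1.85 m; q_5 = 0.85 × 2.08 × 1.85 = 3.271 m³/s
w_6 = (8.6 − 6.2)/2 = 1.2 m; q_6 = 0.86 × 1.89 × 1.2 = 1.950 m³/s
w_7 = (10.8 − 7.6)/2 = 1.6 m; q_7 = 0.98 × 1.63 × 1.6 = 2.556 m³/s
w_8 = (10.8 − 8.6)/2 = 1.1 m; q_8 = 0.30 × 0.37 × 1.1 = 0.1221 m³/s
Q = Σ qᵢ = 10.34 m³/s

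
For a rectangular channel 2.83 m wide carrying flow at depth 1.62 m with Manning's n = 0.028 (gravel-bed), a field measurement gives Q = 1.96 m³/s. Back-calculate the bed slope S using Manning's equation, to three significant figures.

0.000208

A = b·y = 2.83 × 1.62 = 4.585 m²
P = b + 2y = 2.83 + 2×1.62 = 6.070 m
R = A/P = 4.585/6.070 = 0.7553 m
S = (Q·n / (1·A·R^(2/3)))² = (1.96×0.028 / (1×4.585×0.8294))² = 0.0002083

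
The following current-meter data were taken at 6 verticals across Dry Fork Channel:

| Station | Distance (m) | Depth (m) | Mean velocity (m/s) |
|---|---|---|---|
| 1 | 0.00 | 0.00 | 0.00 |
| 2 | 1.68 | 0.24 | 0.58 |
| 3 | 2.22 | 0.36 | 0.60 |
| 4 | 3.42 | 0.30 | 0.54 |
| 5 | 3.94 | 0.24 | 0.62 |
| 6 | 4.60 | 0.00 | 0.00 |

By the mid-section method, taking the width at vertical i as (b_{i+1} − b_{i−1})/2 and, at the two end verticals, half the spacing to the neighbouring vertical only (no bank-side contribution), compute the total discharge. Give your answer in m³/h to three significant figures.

2050 m³/h

w_2 = (2.22 − 0.00)/2 = 1.11 m; q_2 = 0.58 × 0.24 × 1.11 = 0.1545 m³/s
w_3 = (3.42 − 1.68)/2 = 0.87 m; q_3 = 0.60 × 0.36 × 0.87 = 0.1879 m³/s
w_4 = (3.94 − 2.22)/2 = 0.86 m; q_4 = 0.54 × 0.30 × 0.86 = 0.1393 m³/s
w_5 = (4.60 − 3.42)/2 = 0.59 m; q_5 = 0.62 × 0.24 × 0.59 = 0.08779 m³/s
Stations 1, 6 contribute zero (depth or velocity is 0).
Q = Σ qᵢ = 0.5695 m³/s
= 0.5695 × 3600 = 2050 m³/h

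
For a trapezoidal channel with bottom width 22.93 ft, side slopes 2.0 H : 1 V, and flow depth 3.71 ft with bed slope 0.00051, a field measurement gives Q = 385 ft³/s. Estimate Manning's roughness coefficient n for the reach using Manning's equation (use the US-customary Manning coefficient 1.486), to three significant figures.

A = (b + z·y)·y = (22.93 + 2.0×3.71)×3.71 = 112.6 ft²
P = b + 2y√(1+z²) = 22.93 + 2×3.71×√(1+2.0²) = 39.52 ft
R = A/P = 112.6/39.52 = 2.849 ft
n = (1.486/Q)·A·R^(2/3)·S^(1/2) = (1.486/385) × 112.6 × 2.010 × 0.02258 = 0.01972

0.0197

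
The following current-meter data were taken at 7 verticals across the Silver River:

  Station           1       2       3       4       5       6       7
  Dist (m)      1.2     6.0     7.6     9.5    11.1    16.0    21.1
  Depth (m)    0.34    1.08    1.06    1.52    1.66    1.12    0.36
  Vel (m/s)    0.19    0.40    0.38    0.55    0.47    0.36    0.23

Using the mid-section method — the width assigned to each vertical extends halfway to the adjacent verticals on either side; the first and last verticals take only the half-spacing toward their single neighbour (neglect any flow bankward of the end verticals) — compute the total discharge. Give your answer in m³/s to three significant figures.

8.47 m³/s

w_1 = (6.0 − 1.2)/2 = 2.4 m; q_1 = 0.19 × 0.34 × 2.4 = 0.1550 m³/s
w_2 = (7.6 − 1.2)/2 = 3.2 m; q_2 = 0.40 × 1.08 × 3.2 = 1.382 m³/s
w_3 = (9.5 − 6.0)/2 = 1.75 m; q_3 = 0.38 × 1.06 × 1.75 = 0.7049 m³/s
w_4 = (11.1 − 7.6)/2 = 1.75 m; q_4 = 0.55 × 1.52 × 1.75 = 1.463 m³/s
w_5 = (16.0 − 9.5)/2 = 3.25 m; q_5 = 0.47 × 1.66 × 3.25 = 2.536 m³/s
w_6 = (21.1 − 11.1)/2 = 5 m; q_6 = 0.36 × 1.12 × 5 = 2.016 m³/s
w_7 = (21.1 − 16.0)/2 = 2.55 m; q_7 = 0.23 × 0.36 × 2.55 = 0.2111 m³/s
Q = Σ qᵢ = 8.468 m³/s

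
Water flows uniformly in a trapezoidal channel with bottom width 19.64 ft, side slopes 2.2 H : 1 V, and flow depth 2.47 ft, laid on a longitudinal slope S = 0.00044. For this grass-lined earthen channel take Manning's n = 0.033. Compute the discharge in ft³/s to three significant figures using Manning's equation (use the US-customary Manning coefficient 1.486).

A = (b + z·y)·y = (19.64 + 2.2×2.47)×2.47 = 61.93 ft²
P = b + 2y√(1+z²) = 19.64 + 2×2.47×√(1+2.2²) = 31.58 ft
R = A/P = 61.93/31.58 = 1.961 ft
Q = (1.486/n)·A·R^(2/3)·S^(1/2) = (1.486/0.033) × 61.93 × 1.961^(2/3) × 0.00044^(1/2) = 91.66 ft³/s

91.7 ft³/s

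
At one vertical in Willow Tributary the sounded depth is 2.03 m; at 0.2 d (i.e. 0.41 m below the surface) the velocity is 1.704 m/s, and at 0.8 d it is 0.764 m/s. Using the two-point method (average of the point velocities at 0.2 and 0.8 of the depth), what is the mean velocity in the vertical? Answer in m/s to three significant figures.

1.23 m/s

v̄ = (1.704 + 0.764) / 2 = 1.234 m/s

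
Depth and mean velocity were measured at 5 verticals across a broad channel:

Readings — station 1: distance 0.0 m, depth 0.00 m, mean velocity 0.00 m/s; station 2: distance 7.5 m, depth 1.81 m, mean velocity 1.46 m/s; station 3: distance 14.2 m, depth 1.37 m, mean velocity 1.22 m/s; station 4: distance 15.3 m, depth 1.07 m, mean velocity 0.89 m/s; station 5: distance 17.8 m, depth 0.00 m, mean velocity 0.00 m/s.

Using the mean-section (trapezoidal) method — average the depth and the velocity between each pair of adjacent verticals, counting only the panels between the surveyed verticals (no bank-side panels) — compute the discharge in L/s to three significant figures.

21200 L/s

Panel 1-2: Δb = 7.5 m, d̄ = (0.00+1.81)/2 = 0.905, v̄ = (0.00+1.46)/2 = 0.73 → q = 7.5×0.905×0.73 = 4.955 m³/s
Panel 2-3: Δb = 6.7 m, d̄ = (1.81+1.37)/2 = 1.59, v̄ = (1.46+1.22)/2 = 1.34 → q = 6.7×1.59×1.34 = 14.28 m³/s
Panel 3-4: Δb = 1.1 m, d̄ = (1.37+1.07)/2 = 1.22, v̄ = (1.22+0.89)/2 = 1.055 → q = 1.1×1.22×1.055 = 1.416 m³/s
Panel 4-5: Δb = 2.5 m, d̄ = (1.07+0.00)/2 = 0.535, v̄ = (0.89+0.00)/2 = 0.445 → q = 2.5×0.535×0.445 = 0.5952 m³/s
Q = Σ q = 21.24 m³/s
= 21.24 × 1000 = 21240 L/s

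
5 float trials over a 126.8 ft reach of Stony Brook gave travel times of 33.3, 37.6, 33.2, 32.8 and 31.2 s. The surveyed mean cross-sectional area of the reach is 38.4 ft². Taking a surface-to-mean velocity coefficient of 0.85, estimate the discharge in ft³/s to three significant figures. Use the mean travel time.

t̄ = (33.3 + 37.6 + 33.2 + 32.8 + 31.2) / 5 = 33.62 s
v_surface = L / t̄ = 126.8 / 33.62 = 3.772 ft/s
v_mean = 0.85 × 3.772 = 3.206 ft/s
Q = A × v_mean = 38.4 × 3.206 = 123.1 ft³/s

123 ft³/s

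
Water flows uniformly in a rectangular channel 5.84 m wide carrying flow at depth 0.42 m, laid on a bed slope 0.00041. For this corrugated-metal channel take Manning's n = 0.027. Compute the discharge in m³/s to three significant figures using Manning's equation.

0.943 m³/s

A = b·y = 5.84 × 0.42 = 2.453 m²
P = b + 2y = 5.84 + 2×0.42 = 6.680 m
R = A/P = 2.453/6.680 = 0.3672 m
Q = (1/n)·A·R^(2/3)·S^(1/2) = (1/0.027) × 2.453 × 0.3672^(2/3) × 0.00041^(1/2) = 0.9432 m³/s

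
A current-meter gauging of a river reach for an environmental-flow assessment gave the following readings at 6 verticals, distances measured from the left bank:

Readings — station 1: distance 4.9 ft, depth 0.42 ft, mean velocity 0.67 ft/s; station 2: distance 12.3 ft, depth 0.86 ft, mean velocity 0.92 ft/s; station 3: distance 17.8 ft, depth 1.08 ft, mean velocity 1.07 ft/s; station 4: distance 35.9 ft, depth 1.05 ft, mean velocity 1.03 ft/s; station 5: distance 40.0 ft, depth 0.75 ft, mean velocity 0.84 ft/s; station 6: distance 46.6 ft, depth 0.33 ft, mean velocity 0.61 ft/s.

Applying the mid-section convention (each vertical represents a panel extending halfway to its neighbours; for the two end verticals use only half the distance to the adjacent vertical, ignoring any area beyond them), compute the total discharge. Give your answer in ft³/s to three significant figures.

w_1 = (12.3 − 4.9)/2 = 3.7 ft; q_1 = 0.67 × 0.42 × 3.7 = 1.041 ft³/s
w_2 = (17.8 − 4.9)/2 = 6.45 ft; q_2 = 0.92 × 0.86 × 6.45 = 5.103 ft³/s
w_3 = (35.9 − 12.3)/2 = 11.8 ft; q_3 = 1.07 × 1.08 × 11.8 = 13.64 ft³/s
w_4 = (40.0 − 17.8)/2 = 11.1 ft; q_4 = 1.03 × 1.05 × 11.1 = 12.00 ft³/s
w_5 = (46.6 − 35.9)/2 = 5.35 ft; q_5 = 0.84 × 0.75 × 5.35 = 3.371 ft³/s
w_6 = (46.6 − 40.0)/2 = 3.3 ft; q_6 = 0.61 × 0.33 × 3.3 = 0.6643 ft³/s
Q = Σ qᵢ = 35.82 ft³/s

35.8 ft³/s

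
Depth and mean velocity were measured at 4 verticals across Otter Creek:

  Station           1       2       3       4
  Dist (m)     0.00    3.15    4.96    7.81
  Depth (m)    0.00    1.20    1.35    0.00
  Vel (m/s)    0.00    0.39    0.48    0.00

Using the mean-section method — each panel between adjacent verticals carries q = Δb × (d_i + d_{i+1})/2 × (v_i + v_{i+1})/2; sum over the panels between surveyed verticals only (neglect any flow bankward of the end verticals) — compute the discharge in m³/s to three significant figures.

Panel 1-2: Δb = 3.15 m, d̄ = (0.00+1.20)/2 = 0.6, v̄ = (0.00+0.39)/2 = 0.195 → q = 3.15×0.6×0.195 = 0.3686 m³/s
Panel 2-3: Δb = 1.81 m, d̄ = (1.20+1.35)/2 = 1.275, v̄ = (0.39+0.48)/2 = 0.435 → q = 1.81×1.275×0.435 = 1.004 m³/s
Panel 3-4: Δb = 2.85 m, d̄ = (1.35+0.00)/2 = 0.675, v̄ = (0.48+0.00)/2 = 0.24 → q = 2.85×0.675×0.24 = 0.4617 m³/s
Q = Σ q = 1.834 m³/s

1.83 m³/s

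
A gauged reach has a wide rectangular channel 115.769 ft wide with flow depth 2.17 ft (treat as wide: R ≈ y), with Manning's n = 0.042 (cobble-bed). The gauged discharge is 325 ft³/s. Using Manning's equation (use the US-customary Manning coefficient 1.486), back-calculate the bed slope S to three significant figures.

0.000476

A = b·y = 115.769 × 2.17 = 251.2 ft²
Wide channel: R ≈ y = 2.17 ft
S = (Q·n / (1.486·A·R^(2/3)))² = (325×0.042 / (1.486×251.2×1.676))² = 0.0004759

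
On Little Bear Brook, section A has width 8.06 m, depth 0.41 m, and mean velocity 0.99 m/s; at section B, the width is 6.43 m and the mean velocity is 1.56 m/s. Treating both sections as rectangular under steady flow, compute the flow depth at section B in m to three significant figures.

0.326 m

Q = A₁V₁ = (8.06×0.41) × 0.99 = 3.272 m³/s
d₂ = Q/(b₂ V₂) = 3.272/(6.43×1.56) = 0.3262 m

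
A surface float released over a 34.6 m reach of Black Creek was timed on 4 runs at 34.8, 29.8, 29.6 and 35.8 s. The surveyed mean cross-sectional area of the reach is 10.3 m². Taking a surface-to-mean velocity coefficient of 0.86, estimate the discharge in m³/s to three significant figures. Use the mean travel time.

9.43 m³/s

t̄ = (34.8 + 29.8 + 29.6 + 35.8) / 4 = 32.5 s
v_surface = L / t̄ = 34.6 / 32.5 = 1.065 m/s
v_mean = 0.86 × 1.065 = 0.9156 m/s
Q = A × v_mean = 10.3 × 0.9156 = 9.430 m³/s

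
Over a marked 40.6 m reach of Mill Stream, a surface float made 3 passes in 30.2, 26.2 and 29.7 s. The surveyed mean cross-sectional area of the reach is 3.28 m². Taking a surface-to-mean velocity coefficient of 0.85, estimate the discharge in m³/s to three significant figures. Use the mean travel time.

t̄ = (30.2 + 26.2 + 29.7) / 3 = 28.7 s
v_surface = L / t̄ = 40.6 / 28.7 = 1.415 m/s
v_mean = 0.85 × 1.415 = 1.202 m/s
Q = A × v_mean = 3.28 × 1.202 = 3.944 m³/s

3.94 m³/s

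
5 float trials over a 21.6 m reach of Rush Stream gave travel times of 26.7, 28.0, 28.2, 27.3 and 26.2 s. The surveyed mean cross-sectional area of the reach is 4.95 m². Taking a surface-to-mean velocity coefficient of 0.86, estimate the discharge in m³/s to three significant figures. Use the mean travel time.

t̄ = (26.7 + 28.0 + 28.2 + 27.3 + 26.2) / 5 = 27.28 s
v_surface = L / t̄ = 21.6 / 27.28 = 0.7918 m/s
v_mean = 0.86 × 0.7918 = 0.6809 m/s
Q = A × v_mean = 4.95 × 0.6809 = 3.371 m³/s

3.37 m³/s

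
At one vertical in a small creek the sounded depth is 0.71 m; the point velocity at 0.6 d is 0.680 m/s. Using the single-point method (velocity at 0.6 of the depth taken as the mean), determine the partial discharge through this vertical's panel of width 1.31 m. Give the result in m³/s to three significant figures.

v̄ = v₀.₆ = 0.680 m/s
q = v̄ × d × w = 0.6800 × 0.71 × 1.31 = 0.6325 m³/s

0.632 m³/s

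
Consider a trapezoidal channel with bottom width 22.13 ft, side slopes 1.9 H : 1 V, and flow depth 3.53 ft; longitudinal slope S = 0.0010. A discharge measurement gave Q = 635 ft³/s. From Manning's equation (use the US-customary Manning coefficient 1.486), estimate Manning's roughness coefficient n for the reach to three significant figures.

A = (b + z·y)·y = (22.13 + 1.9×3.53)×3.53 = 101.8 ft²
P = b + 2y√(1+z²) = 22.13 + 2×3.53×√(1+1.9²) = 37.29 ft
R = A/P = 101.8/37.29 = 2.730 ft
n = (1.486/Q)·A·R^(2/3)·S^(1/2) = (1.486/635) × 101.8 × 1.953 × 0.03162 = 0.01471

0.0147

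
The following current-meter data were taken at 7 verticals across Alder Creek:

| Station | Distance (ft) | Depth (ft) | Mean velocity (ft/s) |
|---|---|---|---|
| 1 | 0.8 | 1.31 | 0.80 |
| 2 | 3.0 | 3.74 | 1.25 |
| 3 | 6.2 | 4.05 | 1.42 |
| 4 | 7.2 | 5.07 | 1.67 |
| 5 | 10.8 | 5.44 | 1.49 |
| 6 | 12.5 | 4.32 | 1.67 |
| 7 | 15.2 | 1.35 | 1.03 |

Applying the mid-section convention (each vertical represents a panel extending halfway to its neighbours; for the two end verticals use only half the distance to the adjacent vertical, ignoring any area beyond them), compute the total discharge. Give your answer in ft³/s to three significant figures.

w_1 = (3.0 − 0.8)/2 = 1.1 ft; q_1 = 0.80 × 1.31 × 1.1 = 1.153 ft³/s
w_2 = (6.2 − 0.8)/2 = 2.7 ft; q_2 = 1.25 × 3.74 × 2.7 = 12.62 ft³/s
w_3 = (7.2 − 3.0)/2 = 2.1 ft; q_3 = 1.42 × 4.05 × 2.1 = 12.08 ft³/s
w_4 = (10.8 − 6.2)/2 = 2.3 ft; q_4 = 1.67 × 5.07 × 2.3 = 19.47 ft³/s
w_5 = (12.5 − 7.2)/2 = 2.65 ft; q_5 = 1.49 × 5.44 × 2.65 = 21.48 ft³/s
w_6 = (15.2 − 10.8)/2 = 2.2 ft; q_6 = 1.67 × 4.32 × 2.2 = 15.87 ft³/s
w_7 = (15.2 − 12.5)/2 = 1.35 ft; q_7 = 1.03 × 1.35 × 1.35 = 1.877 ft³/s
Q = Σ qᵢ = 84.55 ft³/s

84.6 ft³/s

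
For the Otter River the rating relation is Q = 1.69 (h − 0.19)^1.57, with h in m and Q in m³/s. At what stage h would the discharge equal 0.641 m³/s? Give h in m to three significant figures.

h − h₀ = (Q/C)^(1/b) = (0.641/1.69)^(1/1.57) = 0.5393 m
h = 0.19 + 0.5393 = 0.7293 m

0.729 m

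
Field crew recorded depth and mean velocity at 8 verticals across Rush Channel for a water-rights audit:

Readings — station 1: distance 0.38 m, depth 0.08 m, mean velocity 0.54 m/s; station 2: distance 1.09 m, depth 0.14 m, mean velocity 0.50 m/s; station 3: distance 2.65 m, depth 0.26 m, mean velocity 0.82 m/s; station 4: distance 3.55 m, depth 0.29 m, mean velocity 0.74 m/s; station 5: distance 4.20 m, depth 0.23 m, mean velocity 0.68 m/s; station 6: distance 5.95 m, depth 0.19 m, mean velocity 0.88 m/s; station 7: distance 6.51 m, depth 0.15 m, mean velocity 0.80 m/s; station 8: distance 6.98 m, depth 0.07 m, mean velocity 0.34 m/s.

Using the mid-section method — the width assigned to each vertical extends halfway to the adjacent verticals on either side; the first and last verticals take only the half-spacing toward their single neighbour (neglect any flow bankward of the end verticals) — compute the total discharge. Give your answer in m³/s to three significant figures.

0.972 m³/s

w_1 = (1.09 − 0.38)/2 = 0.355 m; q_1 = 0.54 × 0.08 × 0.355 = 0.01534 m³/s
w_2 = (2.65 − 0.38)/2 = 1.135 m; q_2 = 0.50 × 0.14 × 1.135 = 0.07945 m³/s
w_3 = (3.55 − 1.09)/2 = 1.23 m; q_3 = 0.82 × 0.26 × 1.23 = 0.2622 m³/s
w_4 = (4.20 − 2.65)/2 = 0.775 m; q_4 = 0.74 × 0.29 × 0.775 = 0.1663 m³/s
w_5 = (5.95 − 3.55)/2 = 1.2 m; q_5 = 0.68 × 0.23 × 1.2 = 0.1877 m³/s
w_6 = (6.51 − 4.20)/2 = 1.155 m; q_6 = 0.88 × 0.19 × 1.155 = 0.1931 m³/s
w_7 = (6.98 − 5.95)/2 = 0.515 m; q_7 = 0.80 × 0.15 × 0.515 = 0.06180 m³/s
w_8 = (6.98 − 6.51)/2 = 0.235 m; q_8 = 0.34 × 0.07 × 0.235 = 0.005593 m³/s
Q = Σ qᵢ = 0.9715 m³/s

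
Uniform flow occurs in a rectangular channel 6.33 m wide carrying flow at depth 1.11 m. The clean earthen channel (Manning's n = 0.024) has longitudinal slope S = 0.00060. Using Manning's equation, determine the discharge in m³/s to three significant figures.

6.29 m³/s

A = b·y = 6.33 × 1.11 = 7.026 m²
P = b + 2y = 6.33 + 2×1.11 = 8.550 m
R = A/P = 7.026/8.550 = 0.8218 m
Q = (1/n)·A·R^(2/3)·S^(1/2) = (1/0.024) × 7.026 × 0.8218^(2/3) × 0.00060^(1/2) = 6.292 m³/s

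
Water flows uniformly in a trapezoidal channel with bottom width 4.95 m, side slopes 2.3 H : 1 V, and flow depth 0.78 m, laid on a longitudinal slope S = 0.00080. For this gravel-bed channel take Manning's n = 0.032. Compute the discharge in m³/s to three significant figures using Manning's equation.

A = (b + z·y)·y = (4.95 + 2.3×0.78)×0.78 = 5.260 m²
P = b + 2y√(1+z²) = 4.95 + 2×0.78×√(1+2.3²) = 8.862 m
R = A/P = 5.260/8.862 = 0.5936 m
Q = (1/n)·A·R^(2/3)·S^(1/2) = (1/0.032) × 5.260 × 0.5936^(2/3) × 0.00080^(1/2) = 3.284 m³/s

3.28 m³/s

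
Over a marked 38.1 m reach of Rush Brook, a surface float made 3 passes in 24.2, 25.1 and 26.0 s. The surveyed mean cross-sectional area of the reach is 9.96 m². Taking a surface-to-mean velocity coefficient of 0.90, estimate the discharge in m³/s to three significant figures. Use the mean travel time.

13.6 m³/s

t̄ = (24.2 + 25.1 + 26.0) / 3 = 25.1 s
v_surface = L / t̄ = 38.1 / 25.1 = 1.518 m/s
v_mean = 0.90 × 1.518 = 1.366 m/s
Q = A × v_mean = 9.96 × 1.366 = 13.61 m³/s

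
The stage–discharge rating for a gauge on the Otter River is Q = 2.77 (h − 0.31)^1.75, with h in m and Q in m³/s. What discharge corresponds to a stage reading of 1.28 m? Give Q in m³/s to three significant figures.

Q = 2.77 × (1.28 − 0.31)^1.75 = 2.77 × 0.97^1.75 = 2.626 m³/s

2.63 m³/s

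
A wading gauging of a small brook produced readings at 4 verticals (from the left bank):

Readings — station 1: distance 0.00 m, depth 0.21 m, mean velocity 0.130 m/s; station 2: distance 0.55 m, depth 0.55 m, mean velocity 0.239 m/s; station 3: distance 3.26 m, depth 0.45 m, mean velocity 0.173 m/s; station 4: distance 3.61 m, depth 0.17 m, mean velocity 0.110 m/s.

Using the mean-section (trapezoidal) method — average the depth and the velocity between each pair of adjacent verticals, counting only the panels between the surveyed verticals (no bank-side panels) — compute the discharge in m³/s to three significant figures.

0.333 m³/s

Panel 1-2: Δb = 0.55 m, d̄ = (0.21+0.55)/2 = 0.38, v̄ = (0.130+0.239)/2 = 0.1845 → q = 0.55×0.38×0.1845 = 0.03856 m³/s
Panel 2-3: Δb = 2.71 m, d̄ = (0.55+0.45)/2 = 0.5, v̄ = (0.239+0.173)/2 = 0.206 → q = 2.71×0.5×0.206 = 0.2791 m³/s
Panel 3-4: Δb = 0.35 m, d̄ = (0.45+0.17)/2 = 0.31, v̄ = (0.173+0.110)/2 = 0.1415 → q = 0.35×0.31×0.1415 = 0.01535 m³/s
Q = Σ q = 0.3330 m³/s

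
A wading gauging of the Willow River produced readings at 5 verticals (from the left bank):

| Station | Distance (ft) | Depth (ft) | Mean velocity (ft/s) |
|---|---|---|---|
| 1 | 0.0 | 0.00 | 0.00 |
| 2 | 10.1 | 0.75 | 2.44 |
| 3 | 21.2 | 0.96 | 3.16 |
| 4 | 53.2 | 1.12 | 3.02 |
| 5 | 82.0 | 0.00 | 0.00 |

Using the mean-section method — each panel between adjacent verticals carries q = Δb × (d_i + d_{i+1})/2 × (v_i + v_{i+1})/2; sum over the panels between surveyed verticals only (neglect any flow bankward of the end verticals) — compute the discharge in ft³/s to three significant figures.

Panel 1-2: Δb = 10.1 ft, d̄ = (0.00+0.75)/2 = 0.375, v̄ = (0.00+2.44)/2 = 1.22 → q = 10.1×0.375×1.22 = 4.621 ft³/s
Panel 2-3: Δb = 11.1 ft, d̄ = (0.75+0.96)/2 = 0.855, v̄ = (2.44+3.16)/2 = 2.8 → q = 11.1×0.855×2.8 = 26.57 ft³/s
Panel 3-4: Δb = 32 ft, d̄ = (0.96+1.12)/2 = 1.04, v̄ = (3.16+3.02)/2 = 3.09 → q = 32×1.04×3.09 = 102.8 ft³/s
Panel 4-5: Δb = 28.8 ft, d̄ = (1.12+0.00)/2 = 0.56, v̄ = (3.02+0.00)/2 = 1.51 → q = 28.8×0.56×1.51 = 24.35 ft³/s
Q = Σ q = 158.4 ft³/s

158 ft³/s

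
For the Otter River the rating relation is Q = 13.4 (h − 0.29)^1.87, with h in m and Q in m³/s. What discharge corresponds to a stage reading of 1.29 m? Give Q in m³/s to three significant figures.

Q = 13.4 × (1.29 − 0.29)^1.87 = 13.4 × 1^1.87 = 13.40 m³/s

13.4 m³/s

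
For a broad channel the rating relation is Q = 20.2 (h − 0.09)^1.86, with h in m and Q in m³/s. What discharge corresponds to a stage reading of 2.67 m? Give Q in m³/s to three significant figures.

Q = 20.2 × (2.67 − 0.09)^1.86 = 20.2 × 2.58^1.86 = 117.8 m³/s

118 m³/s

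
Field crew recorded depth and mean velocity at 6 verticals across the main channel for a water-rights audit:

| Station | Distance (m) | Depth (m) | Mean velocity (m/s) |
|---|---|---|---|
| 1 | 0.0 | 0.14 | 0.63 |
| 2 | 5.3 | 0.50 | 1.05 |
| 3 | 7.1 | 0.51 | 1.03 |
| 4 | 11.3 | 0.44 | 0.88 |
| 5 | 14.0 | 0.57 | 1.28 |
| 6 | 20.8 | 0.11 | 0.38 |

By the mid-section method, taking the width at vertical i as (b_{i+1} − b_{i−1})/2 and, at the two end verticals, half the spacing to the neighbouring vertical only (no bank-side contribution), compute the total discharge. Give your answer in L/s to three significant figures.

w_1 = (5.3 − 0.0)/2 = 2.65 m; q_1 = 0.63 × 0.14 × 2.65 = 0.2337 m³/s
w_2 = (7.1 − 0.0)/2 = 3.55 m; q_2 = 1.05 × 0.50 × 3.55 = 1.864 m³/s
w_3 = (11.3 − 5.3)/2 = 3 m; q_3 = 1.03 × 0.51 × 3 = 1.576 m³/s
w_4 = (14.0 − 7.1)/2 = 3.45 m; q_4 = 0.88 × 0.44 × 3.45 = 1.336 m³/s
w_5 = (20.8 − 11.3)/2 = 4.75 m; q_5 = 1.28 × 0.57 × 4.75 = 3.466 m³/s
w_6 = (20.8 − 14.0)/2 = 3.4 m; q_6 = 0.38 × 0.11 × 3.4 = 0.1421 m³/s
Q = Σ qᵢ = 8.617 m³/s
= 8.617 × 1000 = 8617 L/s

8620 L/s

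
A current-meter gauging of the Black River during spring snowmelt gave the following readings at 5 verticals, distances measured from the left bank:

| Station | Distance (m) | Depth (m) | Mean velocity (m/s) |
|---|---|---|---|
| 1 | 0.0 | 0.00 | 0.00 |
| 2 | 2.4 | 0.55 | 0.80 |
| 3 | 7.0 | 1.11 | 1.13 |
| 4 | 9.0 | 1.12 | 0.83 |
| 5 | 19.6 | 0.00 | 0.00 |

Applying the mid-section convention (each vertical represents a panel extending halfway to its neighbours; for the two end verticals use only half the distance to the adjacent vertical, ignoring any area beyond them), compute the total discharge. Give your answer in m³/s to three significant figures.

11.5 m³/s

w_2 = (7.0 − 0.0)/2 = 3.5 m; q_2 = 0.80 × 0.55 × 3.5 = 1.540 m³/s
w_3 = (9.0 − 2.4)/2 = 3.3 m; q_3 = 1.13 × 1.11 × 3.3 = 4.139 m³/s
w_4 = (19.6 − 7.0)/2 = 6.3 m; q_4 = 0.83 × 1.12 × 6.3 = 5.856 m³/s
Stations 1, 5 contribute zero (depth or velocity is 0).
Q = Σ qᵢ = 11.54 m³/s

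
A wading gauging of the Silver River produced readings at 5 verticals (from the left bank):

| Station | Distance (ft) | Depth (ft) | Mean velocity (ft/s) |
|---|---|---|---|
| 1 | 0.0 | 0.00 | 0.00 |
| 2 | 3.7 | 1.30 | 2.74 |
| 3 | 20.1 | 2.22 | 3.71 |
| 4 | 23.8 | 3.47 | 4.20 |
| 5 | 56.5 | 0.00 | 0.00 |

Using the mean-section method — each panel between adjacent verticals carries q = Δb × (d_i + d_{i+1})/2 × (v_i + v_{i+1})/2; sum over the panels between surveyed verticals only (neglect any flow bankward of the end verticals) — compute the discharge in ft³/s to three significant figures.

257 ft³/s

Panel 1-2: Δb = 3.7 ft, d̄ = (0.00+1.30)/2 = 0.65, v̄ = (0.00+2.74)/2 = 1.37 → q = 3.7×0.65×1.37 = 3.295 ft³/s
Panel 2-3: Δb = 16.4 ft, d̄ = (1.30+2.22)/2 = 1.76, v̄ = (2.74+3.71)/2 = 3.225 → q = 16.4×1.76×3.225 = 93.09 ft³/s
Panel 3-4: Δb = 3.7 ft, d̄ = (2.22+3.47)/2 = 2.845, v̄ = (3.71+4.20)/2 = 3.955 → q = 3.7×2.845×3.955 = 41.63 ft³/s
Panel 4-5: Δb = 32.7 ft, d̄ = (3.47+0.00)/2 = 1.735, v̄ = (4.20+0.00)/2 = 2.1 → q = 32.7×1.735×2.1 = 119.1 ft³/s
Q = Σ q = 257.2 ft³/s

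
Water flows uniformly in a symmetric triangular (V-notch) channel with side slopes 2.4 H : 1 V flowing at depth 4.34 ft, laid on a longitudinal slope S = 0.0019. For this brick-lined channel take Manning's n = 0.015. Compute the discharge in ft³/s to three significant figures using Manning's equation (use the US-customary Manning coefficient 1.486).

A = z·y² = 2.4×4.34² = 45.21 ft²
P = 2y√(1+z²) = 2×4.34×√(1+2.4²) = 22.57 ft
R = A/P = 45.21/22.57 = 2.003 ft
Q = (1.486/n)·A·R^(2/3)·S^(1/2) = (1.486/0.015) × 45.21 × 2.003^(2/3) × 0.0019^(1/2) = 310.2 ft³/s

310 ft³/s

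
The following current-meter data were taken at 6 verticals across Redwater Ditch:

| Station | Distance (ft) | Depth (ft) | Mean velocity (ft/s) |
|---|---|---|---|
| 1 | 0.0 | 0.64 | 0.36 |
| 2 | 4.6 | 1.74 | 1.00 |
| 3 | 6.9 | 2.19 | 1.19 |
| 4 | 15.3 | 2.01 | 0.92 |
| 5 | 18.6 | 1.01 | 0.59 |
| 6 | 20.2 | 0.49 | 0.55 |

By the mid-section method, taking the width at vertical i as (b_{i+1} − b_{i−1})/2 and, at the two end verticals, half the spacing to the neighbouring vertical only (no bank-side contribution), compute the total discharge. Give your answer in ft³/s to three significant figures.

w_1 = (4.6 − 0.0)/2 = 2.3 ft; q_1 = 0.36 × 0.64 × 2.3 = 0.5299 ft³/s
w_2 = (6.9 − 0.0)/2 = 3.45 ft; q_2 = 1.00 × 1.74 × 3.45 = 6.003 ft³/s
w_3 = (15.3 − 4.6)/2 = 5.35 ft; q_3 = 1.19 × 2.19 × 5.35 = 13.94 ft³/s
w_4 = (18.6 − 6.9)/2 = 5.85 ft; q_4 = 0.92 × 2.01 × 5.85 = 10.82 ft³/s
w_5 = (20.2 − 15.3)/2 = 2.45 ft; q_5 = 0.59 × 1.01 × 2.45 = 1.460 ft³/s
w_6 = (20.2 − 18.6)/2 = 0.8 ft; q_6 = 0.55 × 0.49 × 0.8 = 0.2156 ft³/s
Q = Σ qᵢ = 32.97 ft³/s

33.0 ft³/s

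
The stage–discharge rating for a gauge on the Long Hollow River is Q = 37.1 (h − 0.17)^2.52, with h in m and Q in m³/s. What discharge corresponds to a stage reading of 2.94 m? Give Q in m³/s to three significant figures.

Q = 37.1 × (2.94 − 0.17)^2.52 = 37.1 × 2.77^2.52 = 483.5 m³/s

484 m³/s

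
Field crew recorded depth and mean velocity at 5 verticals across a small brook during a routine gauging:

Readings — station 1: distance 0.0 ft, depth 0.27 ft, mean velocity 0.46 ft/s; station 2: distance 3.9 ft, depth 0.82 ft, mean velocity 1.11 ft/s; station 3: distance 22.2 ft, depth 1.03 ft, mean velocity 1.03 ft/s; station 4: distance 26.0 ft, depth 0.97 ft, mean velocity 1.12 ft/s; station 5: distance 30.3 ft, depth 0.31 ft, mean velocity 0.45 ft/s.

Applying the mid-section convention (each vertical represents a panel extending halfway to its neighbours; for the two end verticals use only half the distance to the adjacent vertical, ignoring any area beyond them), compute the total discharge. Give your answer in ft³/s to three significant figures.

26.8 ft³/s

w_1 = (3.9 − 0.0)/2 = 1.95 ft; q_1 = 0.46 × 0.27 × 1.95 = 0.2422 ft³/s
w_2 = (22.2 − 0.0)/2 = 11.1 ft; q_2 = 1.11 × 0.82 × 11.1 = 10.10 ft³/s
w_3 = (26.0 − 3.9)/2 = 11.05 ft; q_3 = 1.03 × 1.03 × 11.05 = 11.72 ft³/s
w_4 = (30.3 − 22.2)/2 = 4.05 ft; q_4 = 1.12 × 0.97 × 4.05 = 4.400 ft³/s
w_5 = (30.3 − 26.0)/2 = 2.15 ft; q_5 = 0.45 × 0.31 × 2.15 = 0.2999 ft³/s
Q = Σ qᵢ = 26.77 ft³/s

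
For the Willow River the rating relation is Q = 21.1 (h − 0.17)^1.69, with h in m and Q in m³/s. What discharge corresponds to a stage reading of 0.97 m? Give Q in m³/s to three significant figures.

14.5 m³/s

Q = 21.1 × (0.97 − 0.17)^1.69 = 21.1 × 0.8^1.69 = 14.47 m³/s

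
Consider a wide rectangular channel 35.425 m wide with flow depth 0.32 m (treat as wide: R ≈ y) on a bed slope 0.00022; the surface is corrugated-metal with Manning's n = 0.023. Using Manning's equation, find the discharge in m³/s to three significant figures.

3.42 m³/s

A = b·y = 35.425 × 0.32 = 11.34 m²
Wide channel: R ≈ y = 0.32 m
Q = (1/n)·A·R^(2/3)·S^(1/2) = (1/0.023) × 11.34 × 0.3200^(2/3) × 0.00022^(1/2) = 3.420 m³/s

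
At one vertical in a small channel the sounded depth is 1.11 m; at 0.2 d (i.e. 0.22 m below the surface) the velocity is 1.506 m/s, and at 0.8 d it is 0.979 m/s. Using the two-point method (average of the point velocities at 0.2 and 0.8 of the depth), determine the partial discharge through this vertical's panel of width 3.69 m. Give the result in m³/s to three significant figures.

v̄ = (1.506 + 0.979) / 2 = 1.243 m/s
q = v̄ × d × w = 1.243 × 1.11 × 3.69 = 5.089 m³/s

5.09 m³/s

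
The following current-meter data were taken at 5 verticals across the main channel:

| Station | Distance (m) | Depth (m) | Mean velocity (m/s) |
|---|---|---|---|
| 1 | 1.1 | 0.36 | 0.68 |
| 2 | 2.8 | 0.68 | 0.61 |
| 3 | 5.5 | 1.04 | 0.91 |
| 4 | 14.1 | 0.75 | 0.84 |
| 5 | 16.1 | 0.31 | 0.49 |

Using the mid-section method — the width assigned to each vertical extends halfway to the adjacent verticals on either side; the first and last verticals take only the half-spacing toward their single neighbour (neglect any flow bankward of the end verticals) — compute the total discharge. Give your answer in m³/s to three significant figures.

9.96 m³/s

w_1 = (2.8 − 1.1)/2 = 0.85 m; q_1 = 0.68 × 0.36 × 0.85 = 0.2081 m³/s
w_2 = (5.5 − 1.1)/2 = 2.2 m; q_2 = 0.61 × 0.68 × 2.2 = 0.9126 m³/s
w_3 = (14.1 − 2.8)/2 = 5.65 m; q_3 = 0.91 × 1.04 × 5.65 = 5.347 m³/s
w_4 = (16.1 − 5.5)/2 = 5.3 m; q_4 = 0.84 × 0.75 × 5.3 = 3.339 m³/s
w_5 = (16.1 − 14.1)/2 = 1 m; q_5 = 0.49 × 0.31 × 1 = 0.1519 m³/s
Q = Σ qᵢ = 9.959 m³/s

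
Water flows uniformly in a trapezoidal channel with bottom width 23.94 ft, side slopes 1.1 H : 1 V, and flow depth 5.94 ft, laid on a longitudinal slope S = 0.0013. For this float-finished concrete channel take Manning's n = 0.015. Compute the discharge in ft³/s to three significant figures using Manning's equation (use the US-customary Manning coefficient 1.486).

1720 ft³/s

A = (b + z·y)·y = (23.94 + 1.1×5.94)×5.94 = 181.0 ft²
P = b + 2y√(1+z²) = 23.94 + 2×5.94×√(1+1.1²) = 41.60 ft
R = A/P = 181.0/41.60 = 4.351 ft
Q = (1.486/n)·A·R^(2/3)·S^(1/2) = (1.486/0.015) × 181.0 × 4.351^(2/3) × 0.0013^(1/2) = 1723 ft³/s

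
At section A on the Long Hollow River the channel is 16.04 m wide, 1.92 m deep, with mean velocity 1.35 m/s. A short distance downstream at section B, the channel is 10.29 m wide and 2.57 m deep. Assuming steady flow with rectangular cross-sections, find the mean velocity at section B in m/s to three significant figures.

Q = A₁V₁ = (16.04×1.92) × 1.35 = 41.58 m³/s
A₂ = 10.29 × 2.57 = 26.45 m²
V₂ = Q/A₂ = 41.58/26.45 = 1.572 m/s

1.57 m/s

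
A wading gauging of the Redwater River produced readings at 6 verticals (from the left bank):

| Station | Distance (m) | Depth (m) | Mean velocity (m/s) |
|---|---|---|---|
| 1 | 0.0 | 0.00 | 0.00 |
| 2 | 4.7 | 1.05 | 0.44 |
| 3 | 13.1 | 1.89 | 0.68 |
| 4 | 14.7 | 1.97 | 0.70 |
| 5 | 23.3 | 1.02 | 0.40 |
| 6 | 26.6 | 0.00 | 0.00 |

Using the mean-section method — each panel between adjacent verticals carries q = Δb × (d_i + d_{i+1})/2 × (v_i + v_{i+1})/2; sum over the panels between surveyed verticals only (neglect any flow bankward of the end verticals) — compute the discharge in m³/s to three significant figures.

Panel 1-2: Δb = 4.7 m, d̄ = (0.00+1.05)/2 = 0.525, v̄ = (0.00+0.44)/2 = 0.22 → q = 4.7×0.525×0.22 = 0.5429 m³/s
Panel 2-3: Δb = 8.4 m, d̄ = (1.05+1.89)/2 = 1.47, v̄ = (0.44+0.68)/2 = 0.56 → q = 8.4×1.47×0.56 = 6.915 m³/s
Panel 3-4: Δb = 1.6 m, d̄ = (1.89+1.97)/2 = 1.93, v̄ = (0.68+0.70)/2 = 0.69 → q = 1.6×1.93×0.69 = 2.131 m³/s
Panel 4-5: Δb = 8.6 m, d̄ = (1.97+1.02)/2 = 1.495, v̄ = (0.70+0.40)/2 = 0.55 → q = 8.6×1.495×0.55 = 7.071 m³/s
Panel 5-6: Δb = 3.3 m, d̄ = (1.02+0.00)/2 = 0.51, v̄ = (0.40+0.00)/2 = 0.2 → q = 3.3×0.51×0.2 = 0.3366 m³/s
Q = Σ q = 17.00 m³/s

17.0 m³/s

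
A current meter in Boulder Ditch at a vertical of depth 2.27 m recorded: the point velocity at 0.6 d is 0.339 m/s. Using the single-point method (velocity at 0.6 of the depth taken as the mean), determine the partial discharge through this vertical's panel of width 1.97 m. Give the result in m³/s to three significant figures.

v̄ = v₀.₆ = 0.339 m/s
q = v̄ × d × w = 0.3390 × 2.27 × 1.97 = 1.516 m³/s

1.52 m³/s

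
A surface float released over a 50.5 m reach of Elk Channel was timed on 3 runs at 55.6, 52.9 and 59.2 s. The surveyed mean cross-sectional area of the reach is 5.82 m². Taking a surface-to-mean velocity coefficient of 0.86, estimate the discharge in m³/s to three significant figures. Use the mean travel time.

t̄ = (55.6 + 52.9 + 59.2) / 3 = 55.9 s
v_surface = L / t̄ = 50.5 / 55.9 = 0.9034 m/s
v_mean = 0.86 × 0.9034 = 0.7769 m/s
Q = A × v_mean = 5.82 × 0.7769 = 4.522 m³/s

4.52 m³/s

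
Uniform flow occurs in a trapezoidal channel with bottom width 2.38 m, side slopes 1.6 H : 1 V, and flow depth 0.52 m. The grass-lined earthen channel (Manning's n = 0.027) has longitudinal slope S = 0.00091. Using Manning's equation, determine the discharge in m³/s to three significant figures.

A = (b + z·y)·y = (2.38 + 1.6×0.52)×0.52 = 1.670 m²
P = b + 2y√(1+z²) = 2.38 + 2×0.52×√(1+1.6²) = 4.342 m
R = A/P = 1.670/4.342 = 0.3846 m
Q = (1/n)·A·R^(2/3)·S^(1/2) = (1/0.027) × 1.670 × 0.3846^(2/3) × 0.00091^(1/2) = 0.9870 m³/s

0.987 m³/s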